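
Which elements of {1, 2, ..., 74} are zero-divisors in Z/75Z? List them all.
An element a ∈ Z/75Z (with a ≠ 0) is a zero-divisor iff gcd(a, 75) > 1 (because a is a unit precisely when gcd(a, n) = 1, and in Z/nZ every nonzero, non-unit element is a zero-divisor). Scan a = 1, ..., 74 and keep those with gcd(a, 75) > 1:
  gcd(3, 75) = 3, gcd(5, 75) = 5, gcd(6, 75) = 3, gcd(9, 75) = 3, gcd(10, 75) = 5, gcd(12, 75) = 3, gcd(15, 75) = 15, gcd(18, 75) = 3, gcd(20, 75) = 5, gcd(21, 75) = 3, gcd(24, 75) = 3, gcd(25, 75) = 25, gcd(27, 75) = 3, gcd(30, 75) = 15, gcd(33, 75) = 3, gcd(35, 75) = 5, gcd(36, 75) = 3, gcd(39, 75) = 3, gcd(40, 75) = 5, gcd(42, 75) = 3, gcd(45, 75) = 15, gcd(48, 75) = 3, gcd(50, 75) = 25, gcd(51, 75) = 3, gcd(54, 75) = 3, gcd(55, 75) = 5, gcd(57, 75) = 3, gcd(60, 75) = 15, gcd(63, 75) = 3, gcd(65, 75) = 5, gcd(66, 75) = 3, gcd(69, 75) = 3, gcd(70, 75) = 5, gcd(72, 75) = 3.
All other a ∈ {1, ..., 74} have gcd(a, 75) = 1 and are units. So the nonzero zero-divisors are exactly the 34 values of a appearing in this scan.

Final answer: nonzero zero-divisors of Z/75Z = {3, 5, 6, 9, 10, 12, 15, 18, 20, 21, 24, 25, 27, 30, 33, 35, 36, 39, 40, 42, 45, 48, 50, 51, 54, 55, 57, 60, 63, 65, 66, 69, 70, 72}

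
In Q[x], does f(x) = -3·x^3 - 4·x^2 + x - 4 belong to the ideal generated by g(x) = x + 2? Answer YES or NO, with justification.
In Q[x] the ideal (g) consists of all multiples of g, so f ∈ (g) iff g | f, i.e. iff the remainder of f on division by g is 0. Divide f by g (g is monic, so eliminate the leading term of the running remainder at each step):
  leading term -3·x^3: subtract (-3·x^2)·g(x) = -3·x^3 - 6·x^2, leaving 2·x^2 + x - 4
  leading term 2·x^2: subtract (2·x)·g(x) = 2·x^2 + 4·x, leaving -3·x - 4
  leading term -3·x: subtract (-3)·g(x) = -3·x - 6, leaving 2
The remainder r(x) = 2 ≠ 0 (and deg r < deg g), so g ∤ f, i.e. f ∉ (g).

Final answer: NO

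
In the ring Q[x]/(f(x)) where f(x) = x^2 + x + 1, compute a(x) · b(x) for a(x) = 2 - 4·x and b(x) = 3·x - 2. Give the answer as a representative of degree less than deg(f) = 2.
First multiply in Q[x] without reducing: a · b = -12·x^2 + 14·x - 4. Now divide by f(x) = x^2 + x + 1, eliminating the leading term at each step:
  leading term -12·x^2: subtract (-12)·f(x) = -12·x^2 - 12·x - 12, leaving 26·x + 8
The degree is now < 2, so this is the remainder. Hence a · b ≡ 26·x + 8 in Q[x]/(f).

Final answer: a · b ≡ 26·x + 8 (mod f(x))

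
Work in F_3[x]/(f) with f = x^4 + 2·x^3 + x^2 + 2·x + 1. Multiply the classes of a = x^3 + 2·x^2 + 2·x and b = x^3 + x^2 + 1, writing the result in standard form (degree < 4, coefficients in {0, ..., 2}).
Multiply as integer polynomials: a · b = x^6 + 3·x^5 + 4·x^4 + 3·x^3 + 2·x^2 + 2·x. Reducing coefficients mod 3: a · b ≡ x^6 + x^4 + 2·x^2 + 2·x. Now divide by f(x) = x^4 + 2·x^3 + x^2 + 2·x + 1 in F_3[x], eliminating the leading term at each step:
  leading term x^6: subtract (x^2)·f(x) = x^6 + 2·x^5 + x^4 + 2·x^3 + x^2, leaving x^5 + x^3 + x^2 + 2·x (coefficients mod 3)
  leading term x^5: subtract (x)·f(x) = x^5 + 2·x^4 + x^3 + 2·x^2 + x, leaving x^4 + 2·x^2 + x (coefficients mod 3)
  leading term x^4: subtract (1)·f(x) = x^4 + 2·x^3 + x^2 + 2·x + 1, leaving x^3 + x^2 + 2·x + 2 (coefficients mod 3)
The degree is now < 4, so this is the remainder. Hence a · b ≡ x^3 + x^2 + 2·x + 2 in F_3[x]/(f).

Final answer: a · b ≡ x^3 + x^2 + 2·x + 2 (mod f(x))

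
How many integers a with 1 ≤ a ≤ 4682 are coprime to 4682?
The number of a ∈ {1, ..., 4682} with gcd(a, 4682) = 1 is by definition Euler's totient φ(4682). φ is multiplicative, with φ(p^e) = p^e − p^(e−1). Factorise 4682 = 2 · 2341. Then
  φ(4682) = (2 − 1) · (2341 − 1) = 1 · 2340 = 2340.
So there are 2340 such integers.

Final answer: 2340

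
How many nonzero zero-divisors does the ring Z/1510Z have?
Z/1510Z has 909 nonzero zero-divisors

In Z/1510Z each nonzero element is either a unit (gcd with 1510 is 1) or a zero-divisor (gcd > 1). The number of units is φ(1510): factorise 1510 = 2 · 5 · 151, so φ(1510) = (2 − 1) · (5 − 1) · (151 − 1) = 1 · 4 · 150 = 600. The nonzero elements number 1510 − 1 = 1509. Hence the nonzero zero-divisors number 1509 − 600 = 909.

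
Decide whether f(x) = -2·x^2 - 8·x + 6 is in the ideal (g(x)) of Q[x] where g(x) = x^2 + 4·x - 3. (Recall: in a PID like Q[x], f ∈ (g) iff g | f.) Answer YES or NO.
In Q[x] the ideal (g) consists of all multiples of g, so f ∈ (g) iff g | f, i.e. iff the remainder of f on division by g is 0. Divide f by g (g is monic, so eliminate the leading term of the running remainder at each step):
  leading term -2·x^2: subtract (-2)·g(x) = -2·x^2 - 8·x + 6, leaving 0
The remainder is 0, so f(x) = g(x) · h(x) with h(x) = -2. Hence g | f, i.e. f ∈ (g).

Final answer: YES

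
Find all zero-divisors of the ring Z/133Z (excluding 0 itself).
nonzero zero-divisors of Z/133Z = {7, 14, 19, 21, 28, 35, 38, 42, 49, 56, 57, 63, 70, 76, 77, 84, 91, 95, 98, 105, 112, 114, 119, 126}

An element a ∈ Z/133Z (with a ≠ 0) is a zero-divisor iff gcd(a, 133) > 1 (because a is a unit precisely when gcd(a, n) = 1, and in Z/nZ every nonzero, non-unit element is a zero-divisor). Scan a = 1, ..., 132 and keep those with gcd(a, 133) > 1:
  gcd(7, 133) = 7, gcd(14, 133) = 7, gcd(19, 133) = 19, gcd(21, 133) = 7, gcd(28, 133) = 7, gcd(35, 133) = 7, gcd(38, 133) = 19, gcd(42, 133) = 7, gcd(49, 133) = 7, gcd(56, 133) = 7, gcd(57, 133) = 19, gcd(63, 133) = 7, gcd(70, 133) = 7, gcd(76, 133) = 19, gcd(77, 133) = 7, gcd(84, 133) = 7, gcd(91, 133) = 7, gcd(95, 133) = 19, gcd(98, 133) = 7, gcd(105, 133) = 7, gcd(112, 133) = 7, gcd(114, 133) = 19, gcd(119, 133) = 7, gcd(126, 133) = 7.
All other a ∈ {1, ..., 132} have gcd(a, 133) = 1 and are units. So the nonzero zero-divisors are exactly the 24 values of a appearing in this scan.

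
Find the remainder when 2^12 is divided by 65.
1

Use repeated squaring. Binary(12) = 1100. Walk through the bits of the exponent 12 left-to-right: at each bit after the leading one, square the running value, then multiply by 2 if the bit is 1 (always reducing mod 65):
  bit 1 = 1 (leading): start with 2.
  bit 2 = 1: square 2^2 = 4; bit is 1, so multiply 4·2 = 8 (mod 65).
  bit 3 = 0: square 8^2 = 64 (mod 65).
  bit 4 = 0: square 64^2 = 4096 ≡ 1 (mod 65).
Final value: 2^12 ≡ 1 (mod 65).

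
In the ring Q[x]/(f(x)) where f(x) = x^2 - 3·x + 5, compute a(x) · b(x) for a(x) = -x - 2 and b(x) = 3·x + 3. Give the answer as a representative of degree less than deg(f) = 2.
a · b ≡ 9 - 18·x (mod f(x))

First multiply in Q[x] without reducing: a · b = -3·x^2 - 9·x - 6. Now divide by f(x) = x^2 - 3·x + 5, eliminating the leading term at each step:
  leading term -3·x^2: subtract (-3)·f(x) = -3·x^2 + 9·x - 15, leaving 9 - 18·x
The degree is now < 2, so this is the remainder. Hence a · b ≡ 9 - 18·x in Q[x]/(f).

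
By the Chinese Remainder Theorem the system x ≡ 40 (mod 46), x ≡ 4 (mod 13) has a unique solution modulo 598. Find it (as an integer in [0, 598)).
The moduli 46, 13 are pairwise coprime, so by the CRT there is a unique solution mod 46·13 = 598.
Solve by successive substitution. Start with x ≡ 40 (mod 46).
  Combine with x ≡ 4 (mod 13): write x = 40 + 46·t and require 40 + 46·t ≡ 4 (mod 13), i.e. 46·t ≡ 4 − 40 ≡ 3 (mod 13). Since 46^(−1) ≡ 2 (mod 13) (46 ≡ 7 (mod 13)), t ≡ 2·3 ≡ 6 (mod 13). So x ≡ 40 + 46·6 = 316 (mod 598).
Unique solution in [0, 598): x = 316.

Final answer: x ≡ 316 (mod 598); the representative in [0, 598) is 316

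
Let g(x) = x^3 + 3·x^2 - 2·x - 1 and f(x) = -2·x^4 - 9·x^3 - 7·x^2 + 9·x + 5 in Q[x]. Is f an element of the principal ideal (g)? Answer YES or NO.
NO

In Q[x] the ideal (g) consists of all multiples of g, so f ∈ (g) iff g | f, i.e. iff the remainder of f on division by g is 0. Divide f by g (g is monic, so eliminate the leading term of the running remainder at each step):
  leading term -2·x^4: subtract (-2·x)·g(x) = -2·x^4 - 6·x^3 + 4·x^2 + 2·x, leaving -3·x^3 - 11·x^2 + 7·x + 5
  leading term -3·x^3: subtract (-3)·g(x) = -3·x^3 - 9·x^2 + 6·x + 3, leaving -2·x^2 + x + 2
The remainder r(x) = -2·x^2 + x + 2 ≠ 0 (and deg r < deg g), so g ∤ f, i.e. f ∉ (g).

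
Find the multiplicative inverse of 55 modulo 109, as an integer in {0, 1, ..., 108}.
Apply the extended Euclidean algorithm to (109, 55), tracking rows (r, s, t) with s·109 + t·55 = r. Each division r_prev = q·r_cur + r_new produces the new row as (previous row) − q·(current row):
  row A: (109, 1, 0)   [1·109 + 0·55 = 109]
  row B: (55, 0, 1)   [0·109 + 1·55 = 55]
  109 = 1·55 + 54   → row C = row A − 1·row B = (54, 1, −1)   [check: 1·109 − 1·55 = 54]
  55 = 1·54 + 1   → row D = row B − 1·row C = (1, −1, 2)   [check: −1·109 + 2·55 = 1]
  54 = 54·1 + 0   → remainder 0, stop. gcd = 1 (last nonzero row D).
The gcd is 1, so 55 is invertible mod 109. The last nonzero row gives −1·109 + 2·55 = 1, so t = 2. So 55^(−1) ≡ 2 (mod 109). Verify: 55 · 2 = 110 ≡ 1 (mod 109). ✓

Final answer: 55^(−1) ≡ 2 (mod 109)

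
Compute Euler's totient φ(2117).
φ is multiplicative, with φ(p^e) = p^e − p^(e−1). Factorise 2117 = 29 · 73. Then
  φ(2117) = (29 − 1) · (73 − 1) = 28 · 72 = 2016.

Final answer: φ(2117) = 2016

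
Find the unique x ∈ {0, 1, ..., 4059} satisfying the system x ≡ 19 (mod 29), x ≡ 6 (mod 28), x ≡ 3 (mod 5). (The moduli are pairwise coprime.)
x ≡ 2078 (mod 4060); the representative in [0, 4060) is 2078

The moduli 29, 28, 5 are pairwise coprime, so by the CRT there is a unique solution mod 29·28·5 = 4060.
Solve by successive substitution. Start with x ≡ 19 (mod 29).
  Combine with x ≡ 6 (mod 28): write x = 19 + 29·t and require 19 + 29·t ≡ 6 (mod 28), i.e. 29·t ≡ 6 − 19 ≡ 15 (mod 28). Since 29^(−1) ≡ 1 (mod 28) (29 ≡ 1 (mod 28)), t ≡ 1·15 ≡ 15 (mod 28). So x ≡ 19 + 29·15 = 454 (mod 812).
  Combine with x ≡ 3 (mod 5): write x = 454 + 812·t and require 454 + 812·t ≡ 3 (mod 5), i.e. 812·t ≡ 3 − 454 ≡ 4 (mod 5). Since 812^(−1) ≡ 3 (mod 5) (812 ≡ 2 (mod 5)), t ≡ 3·4 ≡ 2 (mod 5). So x ≡ 454 + 812·2 = 2078 (mod 4060).
Unique solution in [0, 4060): x = 2078.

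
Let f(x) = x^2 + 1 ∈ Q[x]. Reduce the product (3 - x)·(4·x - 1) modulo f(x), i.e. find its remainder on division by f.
a · b ≡ 13·x + 1 (mod f(x))

First multiply in Q[x] without reducing: a · b = -4·x^2 + 13·x - 3. Now divide by f(x) = x^2 + 1, eliminating the leading term at each step:
  leading term -4·x^2: subtract (-4)·f(x) = -4·x^2 - 4, leaving 13·x + 1
The degree is now < 2, so this is the remainder. Hence a · b ≡ 13·x + 1 in Q[x]/(f).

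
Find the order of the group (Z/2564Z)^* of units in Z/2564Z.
(Z/2564Z)^* consists of the classes a with gcd(a, 2564) = 1, so its order is φ(2564). φ is multiplicative, with φ(p^e) = p^e − p^(e−1). Factorise 2564 = 2^2 · 641. Then
  φ(2564) = (2^2 − 2^1) · (641 − 1) = 2 · 640 = 1280.
Thus |(Z/2564Z)^*| = 1280.

Final answer: |(Z/2564Z)^*| = 1280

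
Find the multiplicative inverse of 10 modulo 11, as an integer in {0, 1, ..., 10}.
Apply the extended Euclidean algorithm to (11, 10), tracking rows (r, s, t) with s·11 + t·10 = r. Each division r_prev = q·r_cur + r_new produces the new row as (previous row) − q·(current row):
  row A: (11, 1, 0)   [1·11 + 0·10 = 11]
  row B: (10, 0, 1)   [0·11 + 1·10 = 10]
  11 = 1·10 + 1   → row C = row A − 1·row B = (1, 1, −1)   [check: 1·11 − 1·10 = 1]
  10 = 10·1 + 0   → remainder 0, stop. gcd = 1 (last nonzero row C).
The gcd is 1, so 10 is invertible mod 11. The last nonzero row gives 1·11 − 1·10 = 1, so t = −1. So 10^(−1) ≡ −1 ≡ 10 (mod 11). Verify: 10 · 10 = 100 ≡ 1 (mod 11). ✓

Final answer: 10^(−1) ≡ 10 (mod 11)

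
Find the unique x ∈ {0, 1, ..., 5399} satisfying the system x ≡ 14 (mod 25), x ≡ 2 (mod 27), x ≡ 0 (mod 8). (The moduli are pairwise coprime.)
The moduli 25, 27, 8 are pairwise coprime, so by the CRT there is a unique solution mod 25·27·8 = 5400.
Solve by successive substitution. Start with x ≡ 14 (mod 25).
  Combine with x ≡ 2 (mod 27): write x = 14 + 25·t and require 14 + 25·t ≡ 2 (mod 27), i.e. 25·t ≡ 2 − 14 ≡ 15 (mod 27). Since 25^(−1) ≡ 13 (mod 27), t ≡ 13·15 ≡ 6 (mod 27). So x ≡ 14 + 25·6 = 164 (mod 675).
  Combine with x ≡ 0 (mod 8): write x = 164 + 675·t and require 164 + 675·t ≡ 0 (mod 8), i.e. 675·t ≡ 0 − 164 ≡ 4 (mod 8). Since 675^(−1) ≡ 3 (mod 8) (675 ≡ 3 (mod 8)), t ≡ 3·4 ≡ 4 (mod 8). So x ≡ 164 + 675·4 = 2864 (mod 5400).
Unique solution in [0, 5400): x = 2864.

Final answer: x ≡ 2864 (mod 5400); the representative in [0, 5400) is 2864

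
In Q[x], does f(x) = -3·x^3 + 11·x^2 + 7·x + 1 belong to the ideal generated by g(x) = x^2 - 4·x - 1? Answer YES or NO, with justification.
YES

In Q[x] the ideal (g) consists of all multiples of g, so f ∈ (g) iff g | f, i.e. iff the remainder of f on division by g is 0. Divide f by g (g is monic, so eliminate the leading term of the running remainder at each step):
  leading term -3·x^3: subtract (-3·x)·g(x) = -3·x^3 + 12·x^2 + 3·x, leaving -x^2 + 4·x + 1
  leading term -x^2: subtract (-1)·g(x) = -x^2 + 4·x + 1, leaving 0
The remainder is 0, so f(x) = g(x) · h(x) with h(x) = -3·x - 1. Hence g | f, i.e. f ∈ (g).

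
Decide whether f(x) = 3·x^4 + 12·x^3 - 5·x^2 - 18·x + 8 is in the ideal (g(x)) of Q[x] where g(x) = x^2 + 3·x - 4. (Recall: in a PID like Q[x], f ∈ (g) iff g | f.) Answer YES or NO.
In Q[x] the ideal (g) consists of all multiples of g, so f ∈ (g) iff g | f, i.e. iff the remainder of f on division by g is 0. Divide f by g (g is monic, so eliminate the leading term of the running remainder at each step):
  leading term 3·x^4: subtract (3·x^2)·g(x) = 3·x^4 + 9·x^3 - 12·x^2, leaving 3·x^3 + 7·x^2 - 18·x + 8
  leading term 3·x^3: subtract (3·x)·g(x) = 3·x^3 + 9·x^2 - 12·x, leaving -2·x^2 - 6·x + 8
  leading term -2·x^2: subtract (-2)·g(x) = -2·x^2 - 6·x + 8, leaving 0
The remainder is 0, so f(x) = g(x) · h(x) with h(x) = 3·x^2 + 3·x - 2. Hence g | f, i.e. f ∈ (g).

Final answer: YES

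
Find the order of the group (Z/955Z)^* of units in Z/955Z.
(Z/955Z)^* consists of the classes a with gcd(a, 955) = 1, so its order is φ(955). φ is multiplicative, with φ(p^e) = p^e − p^(e−1). Factorise 955 = 5 · 191. Then
  φ(955) = (5 − 1) · (191 − 1) = 4 · 190 = 760.
Thus |(Z/955Z)^*| = 760.

Final answer: |(Z/955Z)^*| = 760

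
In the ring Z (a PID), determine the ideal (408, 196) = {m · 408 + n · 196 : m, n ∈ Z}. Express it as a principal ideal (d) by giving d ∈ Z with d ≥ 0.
(408, 196) = (4); d = 4

In the PID Z, (a, b) is generated by gcd(a, b). Compute gcd(408, 196) with the extended Euclidean algorithm, tracking rows (r, s, t) with s·408 + t·196 = r:
  row A: (408, 1, 0)   [1·408 + 0·196 = 408]
  row B: (196, 0, 1)   [0·408 + 1·196 = 196]
  408 = 2·196 + 16   → row C = row A − 2·row B = (16, 1, −2)   [check: 1·408 − 2·196 = 16]
  196 = 12·16 + 4   → row D = row B − 12·row C = (4, −12, 25)   [check: −12·408 + 25·196 = 4]
  16 = 4·4 + 0   → remainder 0, stop. gcd = 4 (last nonzero row D).
So gcd(408, 196) = 4, with Bézout identity −12·408 + 25·196 = 4. Containment (⊇): the Bézout identity exhibits 4 as an element of (408, 196), giving (4) ⊆ (408, 196). Containment (⊆): since 4 | 408 and 4 | 196 (408 = 4·102, 196 = 4·49), every Z-linear combination of 408 and 196 is divisible by 4, so (408, 196) ⊆ (4). Therefore (408, 196) = (4), d = 4.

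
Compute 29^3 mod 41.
35

Use repeated squaring. Binary(3) = 11. Walk through the bits of the exponent 3 left-to-right: at each bit after the leading one, square the running value, then multiply by 29 if the bit is 1 (always reducing mod 41):
  bit 1 = 1 (leading): start with 29.
  bit 2 = 1: square 29^2 = 841 ≡ 21; bit is 1, so multiply 21·29 = 609 ≡ 35 (mod 41).
Final value: 29^3 ≡ 35 (mod 41).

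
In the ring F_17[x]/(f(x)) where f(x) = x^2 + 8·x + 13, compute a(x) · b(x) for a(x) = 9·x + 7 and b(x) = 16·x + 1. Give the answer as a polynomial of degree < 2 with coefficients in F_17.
Multiply as integer polynomials: a · b = 144·x^2 + 121·x + 7. Reducing coefficients mod 17: a · b ≡ 8·x^2 + 2·x + 7. Now divide by f(x) = x^2 + 8·x + 13 in F_17[x], eliminating the leading term at each step:
  leading term 8·x^2: subtract (8)·f(x) = 8·x^2 + 13·x + 2, leaving 6·x + 5 (coefficients mod 17)
The degree is now < 2, so this is the remainder. Hence a · b ≡ 6·x + 5 in F_17[x]/(f).

Final answer: a · b ≡ 6·x + 5 (mod f(x))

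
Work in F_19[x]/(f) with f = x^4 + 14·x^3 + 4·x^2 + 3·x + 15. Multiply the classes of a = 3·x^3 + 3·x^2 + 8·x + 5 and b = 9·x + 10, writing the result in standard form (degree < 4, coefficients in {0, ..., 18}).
a · b ≡ 2·x^3 + 13·x^2 + 6·x + 6 (mod f(x))

Multiply as integer polynomials: a · b = 27·x^4 + 57·x^3 + 102·x^2 + 125·x + 50. Reducing coefficients mod 19: a · b ≡ 8·x^4 + 7·x^2 + 11·x + 12. Now divide by f(x) = x^4 + 14·x^3 + 4·x^2 + 3·x + 15 in F_19[x], eliminating the leading term at each step:
  leading term 8·x^4: subtract (8)·f(x) = 8·x^4 + 17·x^3 + 13·x^2 + 5·x + 6, leaving 2·x^3 + 13·x^2 + 6·x + 6 (coefficients mod 19)
The degree is now < 4, so this is the remainder. Hence a · b ≡ 2·x^3 + 13·x^2 + 6·x + 6 in F_19[x]/(f).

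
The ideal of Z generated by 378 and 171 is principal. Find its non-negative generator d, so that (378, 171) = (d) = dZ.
In the PID Z, (a, b) is generated by gcd(a, b). Compute gcd(378, 171) with the extended Euclidean algorithm, tracking rows (r, s, t) with s·378 + t·171 = r:
  row A: (378, 1, 0)   [1·378 + 0·171 = 378]
  row B: (171, 0, 1)   [0·378 + 1·171 = 171]
  378 = 2·171 + 36   → row C = row A − 2·row B = (36, 1, −2)   [check: 1·378 − 2·171 = 36]
  171 = 4·36 + 27   → row D = row B − 4·row C = (27, −4, 9)   [check: −4·378 + 9·171 = 27]
  36 = 1·27 + 9   → row E = row C − 1·row D = (9, 5, −11)   [check: 5·378 − 11·171 = 9]
  27 = 3·9 + 0   → remainder 0, stop. gcd = 9 (last nonzero row E).
So gcd(378, 171) = 9, with Bézout identity 5·378 − 11·171 = 9. Containment (⊇): the Bézout identity exhibits 9 as an element of (378, 171), giving (9) ⊆ (378, 171). Containment (⊆): since 9 | 378 and 9 | 171 (378 = 9·42, 171 = 9·19), every Z-linear combination of 378 and 171 is divisible by 9, so (378, 171) ⊆ (9). Therefore (378, 171) = (9), d = 9.

Final answer: (378, 171) = (9); d = 9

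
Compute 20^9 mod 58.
52

Use repeated squaring. Binary(9) = 1001. Walk through the bits of the exponent 9 left-to-right: at each bit after the leading one, square the running value, then multiply by 20 if the bit is 1 (always reducing mod 58):
  bit 1 = 1 (leading): start with 20.
  bit 2 = 0: square 20^2 = 400 ≡ 52 (mod 58).
  bit 3 = 0: square 52^2 = 2704 ≡ 36 (mod 58).
  bit 4 = 1: square 36^2 = 1296 ≡ 20; bit is 1, so multiply 20·20 = 400 ≡ 52 (mod 58).
Final value: 20^9 ≡ 52 (mod 58).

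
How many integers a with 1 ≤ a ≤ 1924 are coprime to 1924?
864

The number of a ∈ {1, ..., 1924} with gcd(a, 1924) = 1 is by definition Euler's totient φ(1924). φ is multiplicative, with φ(p^e) = p^e − p^(e−1). Factorise 1924 = 2^2 · 13 · 37. Then
  φ(1924) = (2^2 − 2^1) · (13 − 1) · (37 − 1) = 2 · 12 · 36 = 864.
So there are 864 such integers.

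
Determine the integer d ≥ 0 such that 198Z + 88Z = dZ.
In the PID Z, (a, b) is generated by gcd(a, b). Compute gcd(198, 88) with the extended Euclidean algorithm, tracking rows (r, s, t) with s·198 + t·88 = r:
  row A: (198, 1, 0)   [1·198 + 0·88 = 198]
  row B: (88, 0, 1)   [0·198 + 1·88 = 88]
  198 = 2·88 + 22   → row C = row A − 2·row B = (22, 1, −2)   [check: 1·198 − 2·88 = 22]
  88 = 4·22 + 0   → remainder 0, stop. gcd = 22 (last nonzero row C).
So gcd(198, 88) = 22, with Bézout identity 1·198 − 2·88 = 22. Containment (⊇): the Bézout identity exhibits 22 as an element of (198, 88), giving (22) ⊆ (198, 88). Containment (⊆): since 22 | 198 and 22 | 88 (198 = 22·9, 88 = 22·4), every Z-linear combination of 198 and 88 is divisible by 22, so (198, 88) ⊆ (22). Therefore (198, 88) = (22), d = 22.

Final answer: (198, 88) = (22); d = 22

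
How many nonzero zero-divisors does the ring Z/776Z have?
Z/776Z has 391 nonzero zero-divisors

In Z/776Z each nonzero element is either a unit (gcd with 776 is 1) or a zero-divisor (gcd > 1). The number of units is φ(776): factorise 776 = 2^3 · 97, so φ(776) = (2^3 − 2^2) · (97 − 1) = 4 · 96 = 384. The nonzero elements number 776 − 1 = 775. Hence the nonzero zero-divisors number 775 − 384 = 391.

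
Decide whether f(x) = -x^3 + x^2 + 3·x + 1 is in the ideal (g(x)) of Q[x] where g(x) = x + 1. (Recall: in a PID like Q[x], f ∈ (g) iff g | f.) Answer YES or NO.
In Q[x] the ideal (g) consists of all multiples of g, so f ∈ (g) iff g | f, i.e. iff the remainder of f on division by g is 0. Divide f by g (g is monic, so eliminate the leading term of the running remainder at each step):
  leading term -x^3: subtract (-x^2)·g(x) = -x^3 - x^2, leaving 2·x^2 + 3·x + 1
  leading term 2·x^2: subtract (2·x)·g(x) = 2·x^2 + 2·x, leaving x + 1
  leading term x: subtract (1)·g(x) = x + 1, leaving 0
The remainder is 0, so f(x) = g(x) · h(x) with h(x) = -x^2 + 2·x + 1. Hence g | f, i.e. f ∈ (g).

Final answer: YES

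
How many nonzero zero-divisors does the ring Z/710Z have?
In Z/710Z each nonzero element is either a unit (gcd with 710 is 1) or a zero-divisor (gcd > 1). The number of units is φ(710): factorise 710 = 2 · 5 · 71, so φ(710) = (2 − 1) · (5 − 1) · (71 − 1) = 1 · 4 · 70 = 280. The nonzero elements number 710 − 1 = 709. Hence the nonzero zero-divisors number 709 − 280 = 429.

Final answer: Z/710Z has 429 nonzero zero-divisors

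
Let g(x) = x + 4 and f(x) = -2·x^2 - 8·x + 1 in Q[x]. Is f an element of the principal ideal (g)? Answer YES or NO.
NO

In Q[x] the ideal (g) consists of all multiples of g, so f ∈ (g) iff g | f, i.e. iff the remainder of f on division by g is 0. Divide f by g (g is monic, so eliminate the leading term of the running remainder at each step):
  leading term -2·x^2: subtract (-2·x)·g(x) = -2·x^2 - 8·x, leaving 1
The remainder r(x) = 1 ≠ 0 (and deg r < deg g), so g ∤ f, i.e. f ∉ (g).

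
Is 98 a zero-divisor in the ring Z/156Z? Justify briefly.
gcd(98, 156) = 2 > 1, so 98 is not a unit in Z/156Z. In Z/nZ every nonzero non-unit is a zero-divisor: explicitly, take b = 156/gcd = 78 ≠ 0 (mod 156); then 98·78 = 7644 = 49·156, i.e. 98·78 ≡ 0 (mod 156). So 98 is a zero-divisor.

Final answer: YES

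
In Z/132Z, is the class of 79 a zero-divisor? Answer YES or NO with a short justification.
NO

gcd(79, 132) = 1, so 79 is a unit in Z/132Z (it has a multiplicative inverse). A unit cannot be a zero-divisor: if 79·b ≡ 0 then multiplying both sides by 79^(−1) gives b ≡ 0. So 79 is not a zero-divisor.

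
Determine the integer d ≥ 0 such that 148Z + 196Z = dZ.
(148, 196) = (4); d = 4

In the PID Z, (a, b) is generated by gcd(a, b). Compute gcd(196, 148) with the extended Euclidean algorithm, tracking rows (r, s, t) with s·196 + t·148 = r:
  row A: (196, 1, 0)   [1·196 + 0·148 = 196]
  row B: (148, 0, 1)   [0·196 + 1·148 = 148]
  196 = 1·148 + 48   → row C = row A − 1·row B = (48, 1, −1)   [check: 1·196 − 1·148 = 48]
  148 = 3·48 + 4   → row D = row B − 3·row C = (4, −3, 4)   [check: −3·196 + 4·148 = 4]
  48 = 12·4 + 0   → remainder 0, stop. gcd = 4 (last nonzero row D).
So gcd(148, 196) = 4, with Bézout identity −3·196 + 4·148 = 4. Containment (⊇): the Bézout identity exhibits 4 as an element of (148, 196), giving (4) ⊆ (148, 196). Containment (⊆): since 4 | 148 and 4 | 196 (148 = 4·37, 196 = 4·49), every Z-linear combination of 148 and 196 is divisible by 4, so (148, 196) ⊆ (4). Therefore (148, 196) = (4), d = 4.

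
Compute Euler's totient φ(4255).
φ(4255) = 3168

φ is multiplicative, with φ(p^e) = p^e − p^(e−1). Factorise 4255 = 5 · 23 · 37. Then
  φ(4255) = (5 − 1) · (23 − 1) · (37 − 1) = 4 · 22 · 36 = 3168.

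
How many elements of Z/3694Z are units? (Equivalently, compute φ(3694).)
An element a ∈ Z/3694Z is a unit iff gcd(a, 3694) = 1, so the number of units is φ(3694). φ is multiplicative, with φ(p^e) = p^e − p^(e−1). Factorise 3694 = 2 · 1847. Then
  φ(3694) = (2 − 1) · (1847 − 1) = 1 · 1846 = 1846.

Final answer: Z/3694Z has φ(3694) = 1846 units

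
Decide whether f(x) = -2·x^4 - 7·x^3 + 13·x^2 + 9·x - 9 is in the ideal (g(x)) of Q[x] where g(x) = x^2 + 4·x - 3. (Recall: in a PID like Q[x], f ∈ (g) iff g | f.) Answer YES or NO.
YES

In Q[x] the ideal (g) consists of all multiples of g, so f ∈ (g) iff g | f, i.e. iff the remainder of f on division by g is 0. Divide f by g (g is monic, so eliminate the leading term of the running remainder at each step):
  leading term -2·x^4: subtract (-2·x^2)·g(x) = -2·x^4 - 8·x^3 + 6·x^2, leaving x^3 + 7·x^2 + 9·x - 9
  leading term x^3: subtract (x)·g(x) = x^3 + 4·x^2 - 3·x, leaving 3·x^2 + 12·x - 9
  leading term 3·x^2: subtract (3)·g(x) = 3·x^2 + 12·x - 9, leaving 0
The remainder is 0, so f(x) = g(x) · h(x) with h(x) = -2·x^2 + x + 3. Hence g | f, i.e. f ∈ (g).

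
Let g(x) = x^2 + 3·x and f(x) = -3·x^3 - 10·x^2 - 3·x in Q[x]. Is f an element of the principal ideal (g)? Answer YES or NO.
In Q[x] the ideal (g) consists of all multiples of g, so f ∈ (g) iff g | f, i.e. iff the remainder of f on division by g is 0. Divide f by g (g is monic, so eliminate the leading term of the running remainder at each step):
  leading term -3·x^3: subtract (-3·x)·g(x) = -3·x^3 - 9·x^2, leaving -x^2 - 3·x
  leading term -x^2: subtract (-1)·g(x) = -x^2 - 3·x, leaving 0
The remainder is 0, so f(x) = g(x) · h(x) with h(x) = -3·x - 1. Hence g | f, i.e. f ∈ (g).

Final answer: YES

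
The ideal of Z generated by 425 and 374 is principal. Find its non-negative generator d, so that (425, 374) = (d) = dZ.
In the PID Z, (a, b) is generated by gcd(a, b). Compute gcd(425, 374) with the extended Euclidean algorithm, tracking rows (r, s, t) with s·425 + t·374 = r:
  row A: (425, 1, 0)   [1·425 + 0·374 = 425]
  row B: (374, 0, 1)   [0·425 + 1·374 = 374]
  425 = 1·374 + 51   → row C = row A − 1·row B = (51, 1, −1)   [check: 1·425 − 1·374 = 51]
  374 = 7·51 + 17   → row D = row B − 7·row C = (17, −7, 8)   [check: −7·425 + 8·374 = 17]
  51 = 3·17 + 0   → remainder 0, stop. gcd = 17 (last nonzero row D).
So gcd(425, 374) = 17, with Bézout identity −7·425 + 8·374 = 17. Containment (⊇): the Bézout identity exhibits 17 as an element of (425, 374), giving (17) ⊆ (425, 374). Containment (⊆): since 17 | 425 and 17 | 374 (425 = 17·25, 374 = 17·22), every Z-linear combination of 425 and 374 is divisible by 17, so (425, 374) ⊆ (17). Therefore (425, 374) = (17), d = 17.

Final answer: (425, 374) = (17); d = 17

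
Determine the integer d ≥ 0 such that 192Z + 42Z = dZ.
(192, 42) = (6); d = 6

In the PID Z, (a, b) is generated by gcd(a, b). Compute gcd(192, 42) with the extended Euclidean algorithm, tracking rows (r, s, t) with s·192 + t·42 = r:
  row A: (192, 1, 0)   [1·192 + 0·42 = 192]
  row B: (42, 0, 1)   [0·192 + 1·42 = 42]
  192 = 4·42 + 24   → row C = row A − 4·row B = (24, 1, −4)   [check: 1·192 − 4·42 = 24]
  42 = 1·24 + 18   → row D = row B − 1·row C = (18, −1, 5)   [check: −1·192 + 5·42 = 18]
  24 = 1·18 + 6   → row E = row C − 1·row D = (6, 2, −9)   [check: 2·192 − 9·42 = 6]
  18 = 3·6 + 0   → remainder 0, stop. gcd = 6 (last nonzero row E).
So gcd(192, 42) = 6, with Bézout identity 2·192 − 9·42 = 6. Containment (⊇): the Bézout identity exhibits 6 as an element of (192, 42), giving (6) ⊆ (192, 42). Containment (⊆): since 6 | 192 and 6 | 42 (192 = 6·32, 42 = 6·7), every Z-linear combination of 192 and 42 is divisible by 6, so (192, 42) ⊆ (6). Therefore (192, 42) = (6), d = 6.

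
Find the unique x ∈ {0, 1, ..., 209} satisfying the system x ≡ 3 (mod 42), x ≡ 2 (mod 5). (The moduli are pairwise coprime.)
x ≡ 87 (mod 210); the representative in [0, 210) is 87

The moduli 42, 5 are pairwise coprime, so by the CRT there is a unique solution mod 42·5 = 210.
Solve by successive substitution. Start with x ≡ 3 (mod 42).
  Combine with x ≡ 2 (mod 5): write x = 3 + 42·t and require 3 + 42·t ≡ 2 (mod 5), i.e. 42·t ≡ 2 − 3 ≡ 4 (mod 5). Since 42^(−1) ≡ 3 (mod 5) (42 ≡ 2 (mod 5)), t ≡ 3·4 ≡ 2 (mod 5). So x ≡ 3 + 42·2 = 87 (mod 210).
Unique solution in [0, 210): x = 87.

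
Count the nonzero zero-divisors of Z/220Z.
Z/220Z has 139 nonzero zero-divisors

In Z/220Z each nonzero element is either a unit (gcd with 220 is 1) or a zero-divisor (gcd > 1). The number of units is φ(220): factorise 220 = 2^2 · 5 · 11, so φ(220) = (2^2 − 2^1) · (5 − 1) · (11 − 1) = 2 · 4 · 10 = 80. The nonzero elements number 220 − 1 = 219. Hence the nonzero zero-divisors number 219 − 80 = 139.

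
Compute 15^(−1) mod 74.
Apply the extended Euclidean algorithm to (74, 15), tracking rows (r, s, t) with s·74 + t·15 = r. Each division r_prev = q·r_cur + r_new produces the new row as (previous row) − q·(current row):
  row A: (74, 1, 0)   [1·74 + 0·15 = 74]
  row B: (15, 0, 1)   [0·74 + 1·15 = 15]
  74 = 4·15 + 14   → row C = row A − 4·row B = (14, 1, −4)   [check: 1·74 − 4·15 = 14]
  15 = 1·14 + 1   → row D = row B − 1·row C = (1, −1, 5)   [check: −1·74 + 5·15 = 1]
  14 = 14·1 + 0   → remainder 0, stop. gcd = 1 (last nonzero row D).
The gcd is 1, so 15 is invertible mod 74. The last nonzero row gives −1·74 + 5·15 = 1, so t = 5. So 15^(−1) ≡ 5 (mod 74). Verify: 15 · 5 = 75 ≡ 1 (mod 74). ✓

Final answer: 15^(−1) ≡ 5 (mod 74)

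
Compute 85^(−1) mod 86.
Apply the extended Euclidean algorithm to (86, 85), tracking rows (r, s, t) with s·86 + t·85 = r. Each division r_prev = q·r_cur + r_new produces the new row as (previous row) − q·(current row):
  row A: (86, 1, 0)   [1·86 + 0·85 = 86]
  row B: (85, 0, 1)   [0·86 + 1·85 = 85]
  86 = 1·85 + 1   → row C = row A − 1·row B = (1, 1, −1)   [check: 1·86 − 1·85 = 1]
  85 = 85·1 + 0   → remainder 0, stop. gcd = 1 (last nonzero row C).
The gcd is 1, so 85 is invertible mod 86. The last nonzero row gives 1·86 − 1·85 = 1, so t = −1. So 85^(−1) ≡ −1 ≡ 85 (mod 86). Verify: 85 · 85 = 7225 ≡ 1 (mod 86). ✓

Final answer: 85^(−1) ≡ 85 (mod 86)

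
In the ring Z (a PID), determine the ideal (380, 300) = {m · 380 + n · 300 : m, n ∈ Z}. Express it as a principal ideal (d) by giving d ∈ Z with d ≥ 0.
In the PID Z, (a, b) is generated by gcd(a, b). Compute gcd(380, 300) with the extended Euclidean algorithm, tracking rows (r, s, t) with s·380 + t·300 = r:
  row A: (380, 1, 0)   [1·380 + 0·300 = 380]
  row B: (300, 0, 1)   [0·380 + 1·300 = 300]
  380 = 1·300 + 80   → row C = row A − 1·row B = (80, 1, −1)   [check: 1·380 − 1·300 = 80]
  300 = 3·80 + 60   → row D = row B − 3·row C = (60, −3, 4)   [check: −3·380 + 4·300 = 60]
  80 = 1·60 + 20   → row E = row C − 1·row D = (20, 4, −5)   [check: 4·380 − 5·300 = 20]
  60 = 3·20 + 0   → remainder 0, stop. gcd = 20 (last nonzero row E).
So gcd(380, 300) = 20, with Bézout identity 4·380 − 5·300 = 20. Containment (⊇): the Bézout identity exhibits 20 as an element of (380, 300), giving (20) ⊆ (380, 300). Containment (⊆): since 20 | 380 and 20 | 300 (380 = 20·19, 300 = 20·15), every Z-linear combination of 380 and 300 is divisible by 20, so (380, 300) ⊆ (20). Therefore (380, 300) = (20), d = 20.

Final answer: (380, 300) = (20); d = 20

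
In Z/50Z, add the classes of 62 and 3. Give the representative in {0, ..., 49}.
Reduce the summands first: 62 ≡ 12 (mod 50), so 62 + 3 ≡ 12 + 3 (mod 50). 12 + 3 = 15; 15 = 0·50 + 15, so (62 + 3) mod 50 = 15.

Final answer: 15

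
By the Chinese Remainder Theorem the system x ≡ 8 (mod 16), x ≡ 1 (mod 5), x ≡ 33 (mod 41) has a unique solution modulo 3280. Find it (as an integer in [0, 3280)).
The moduli 16, 5, 41 are pairwise coprime, so by the CRT there is a unique solution mod 16·5·41 = 3280.
Solve by successive substitution. Start with x ≡ 8 (mod 16).
  Combine with x ≡ 1 (mod 5): write x = 8 + 16·t and require 8 + 16·t ≡ 1 (mod 5), i.e. 16·t ≡ 1 − 8 ≡ 3 (mod 5). Since 16^(−1) ≡ 1 (mod 5) (16 ≡ 1 (mod 5)), t ≡ 1·3 ≡ 3 (mod 5). So x ≡ 8 + 16·3 = 56 (mod 80).
  Combine with x ≡ 33 (mod 41): write x = 56 + 80·t and require 56 + 80·t ≡ 33 (mod 41), i.e. 80·t ≡ 33 − 56 ≡ 18 (mod 41). Since 80^(−1) ≡ 20 (mod 41) (80 ≡ 39 (mod 41)), t ≡ 20·18 ≡ 32 (mod 41). So x ≡ 56 + 80·32 = 2616 (mod 3280).
Unique solution in [0, 3280): x = 2616.

Final answer: x ≡ 2616 (mod 3280); the representative in [0, 3280) is 2616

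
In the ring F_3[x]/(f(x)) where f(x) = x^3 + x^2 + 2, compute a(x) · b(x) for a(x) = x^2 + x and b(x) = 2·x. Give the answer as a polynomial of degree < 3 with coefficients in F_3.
a · b ≡ 2 (mod f(x))

Multiply as integer polynomials: a · b = 2·x^3 + 2·x^2. Reducing coefficients mod 3: a · b ≡ 2·x^3 + 2·x^2. Now divide by f(x) = x^3 + x^2 + 2 in F_3[x], eliminating the leading term at each step:
  leading term 2·x^3: subtract (2)·f(x) = 2·x^3 + 2·x^2 + 1, leaving 2 (coefficients mod 3)
The degree is now < 3, so this is the remainder. Hence a · b ≡ 2 in F_3[x]/(f).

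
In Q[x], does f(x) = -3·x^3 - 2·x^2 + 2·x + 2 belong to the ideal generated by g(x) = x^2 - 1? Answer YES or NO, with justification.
NO

In Q[x] the ideal (g) consists of all multiples of g, so f ∈ (g) iff g | f, i.e. iff the remainder of f on division by g is 0. Divide f by g (g is monic, so eliminate the leading term of the running remainder at each step):
  leading term -3·x^3: subtract (-3·x)·g(x) = -3·x^3 + 3·x, leaving -2·x^2 - x + 2
  leading term -2·x^2: subtract (-2)·g(x) = 2 - 2·x^2, leaving -x
The remainder r(x) = -x ≠ 0 (and deg r < deg g), so g ∤ f, i.e. f ∉ (g).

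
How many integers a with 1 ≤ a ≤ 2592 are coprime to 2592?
The number of a ∈ {1, ..., 2592} with gcd(a, 2592) = 1 is by definition Euler's totient φ(2592). φ is multiplicative, with φ(p^e) = p^e − p^(e−1). Factorise 2592 = 2^5 · 3^4. Then
  φ(2592) = (2^5 − 2^4) · (3^4 − 3^3) = 16 · 54 = 864.
So there are 864 such integers.

Final answer: 864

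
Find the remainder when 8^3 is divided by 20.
12

Use repeated squaring. Binary(3) = 11. Walk through the bits of the exponent 3 left-to-right: at each bit after the leading one, square the running value, then multiply by 8 if the bit is 1 (always reducing mod 20):
  bit 1 = 1 (leading): start with 8.
  bit 2 = 1: square 8^2 = 64 ≡ 4; bit is 1, so multiply 4·8 = 32 ≡ 12 (mod 20).
Final value: 8^3 ≡ 12 (mod 20).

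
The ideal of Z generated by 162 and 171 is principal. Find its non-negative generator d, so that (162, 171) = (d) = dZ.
In the PID Z, (a, b) is generated by gcd(a, b). Compute gcd(171, 162) with the extended Euclidean algorithm, tracking rows (r, s, t) with s·171 + t·162 = r:
  row A: (171, 1, 0)   [1·171 + 0·162 = 171]
  row B: (162, 0, 1)   [0·171 + 1·162 = 162]
  171 = 1·162 + 9   → row C = row A − 1·row B = (9, 1, −1)   [check: 1·171 − 1·162 = 9]
  162 = 18·9 + 0   → remainder 0, stop. gcd = 9 (last nonzero row C).
So gcd(162, 171) = 9, with Bézout identity 1·171 − 1·162 = 9. Containment (⊇): the Bézout identity exhibits 9 as an element of (162, 171), giving (9) ⊆ (162, 171). Containment (⊆): since 9 | 162 and 9 | 171 (162 = 9·18, 171 = 9·19), every Z-linear combination of 162 and 171 is divisible by 9, so (162, 171) ⊆ (9). Therefore (162, 171) = (9), d = 9.

Final answer: (162, 171) = (9); d = 9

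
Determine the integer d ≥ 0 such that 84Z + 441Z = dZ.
(84, 441) = (21); d = 21

In the PID Z, (a, b) is generated by gcd(a, b). Compute gcd(441, 84) with the extended Euclidean algorithm, tracking rows (r, s, t) with s·441 + t·84 = r:
  row A: (441, 1, 0)   [1·441 + 0·84 = 441]
  row B: (84, 0, 1)   [0·441 + 1·84 = 84]
  441 = 5·84 + 21   → row C = row A − 5·row B = (21, 1, −5)   [check: 1·441 − 5·84 = 21]
  84 = 4·21 + 0   → remainder 0, stop. gcd = 21 (last nonzero row C).
So gcd(84, 441) = 21, with Bézout identity 1·441 − 5·84 = 21. Containment (⊇): the Bézout identity exhibits 21 as an element of (84, 441), giving (21) ⊆ (84, 441). Containment (⊆): since 21 | 84 and 21 | 441 (84 = 21·4, 441 = 21·21), every Z-linear combination of 84 and 441 is divisible by 21, so (84, 441) ⊆ (21). Therefore (84, 441) = (21), d = 21.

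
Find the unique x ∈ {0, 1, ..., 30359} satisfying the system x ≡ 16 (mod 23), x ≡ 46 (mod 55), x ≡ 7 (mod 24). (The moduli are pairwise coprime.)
x ≡ 27271 (mod 30360); the representative in [0, 30360) is 27271

The moduli 23, 55, 24 are pairwise coprime, so by the CRT there is a unique solution mod 23·55·24 = 30360.
Solve by successive substitution. Start with x ≡ 16 (mod 23).
  Combine with x ≡ 46 (mod 55): write x = 16 + 23·t and require 16 + 23·t ≡ 46 (mod 55), i.e. 23·t ≡ 46 − 16 ≡ 30 (mod 55). Since 23^(−1) ≡ 12 (mod 55), t ≡ 12·30 ≡ 30 (mod 55). So x ≡ 16 + 23·30 = 706 (mod 1265).
  Combine with x ≡ 7 (mod 24): write x = 706 + 1265·t and require 706 + 1265·t ≡ 7 (mod 24), i.e. 1265·t ≡ 7 − 706 ≡ 21 (mod 24). Since 1265^(−1) ≡ 17 (mod 24) (1265 ≡ 17 (mod 24)), t ≡ 17·21 ≡ 21 (mod 24). So x ≡ 706 + 1265·21 = 27271 (mod 30360).
Unique solution in [0, 30360): x = 27271.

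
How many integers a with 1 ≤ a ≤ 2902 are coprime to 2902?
The number of a ∈ {1, ..., 2902} with gcd(a, 2902) = 1 is by definition Euler's totient φ(2902). φ is multiplicative, with φ(p^e) = p^e − p^(e−1). Factorise 2902 = 2 · 1451. Then
  φ(2902) = (2 − 1) · (1451 − 1) = 1 · 1450 = 1450.
So there are 1450 such integers.

Final answer: 1450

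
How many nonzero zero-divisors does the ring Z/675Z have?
In Z/675Z each nonzero element is either a unit (gcd with 675 is 1) or a zero-divisor (gcd > 1). The number of units is φ(675): factorise 675 = 3^3 · 5^2, so φ(675) = (3^3 − 3^2) · (5^2 − 5^1) = 18 · 20 = 360. The nonzero elements number 675 − 1 = 674. Hence the nonzero zero-divisors number 674 − 360 = 314.

Final answer: Z/675Z has 314 nonzero zero-divisors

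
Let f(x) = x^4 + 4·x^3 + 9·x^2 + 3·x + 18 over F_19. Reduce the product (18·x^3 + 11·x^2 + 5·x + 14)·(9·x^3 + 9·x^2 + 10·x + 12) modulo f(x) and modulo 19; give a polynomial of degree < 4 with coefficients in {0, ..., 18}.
Multiply as integer polynomials: a · b = 162·x^6 + 261·x^5 + 324·x^4 + 497·x^3 + 308·x^2 + 200·x + 168. Reducing coefficients mod 19: a · b ≡ 10·x^6 + 14·x^5 + x^4 + 3·x^3 + 4·x^2 + 10·x + 16. Now divide by f(x) = x^4 + 4·x^3 + 9·x^2 + 3·x + 18 in F_19[x], eliminating the leading term at each step:
  leading term 10·x^6: subtract (10·x^2)·f(x) = 10·x^6 + 2·x^5 + 14·x^4 + 11·x^3 + 9·x^2, leaving 12·x^5 + 6·x^4 + 11·x^3 + 14·x^2 + 10·x + 16 (coefficients mod 19)
  leading term 12·x^5: subtract (12·x)·f(x) = 12·x^5 + 10·x^4 + 13·x^3 + 17·x^2 + 7·x, leaving 15·x^4 + 17·x^3 + 16·x^2 + 3·x + 16 (coefficients mod 19)
  leading term 15·x^4: subtract (15)·f(x) = 15·x^4 + 3·x^3 + 2·x^2 + 7·x + 4, leaving 14·x^3 + 14·x^2 + 15·x + 12 (coefficients mod 19)
The degree is now < 4, so this is the remainder. Hence a · b ≡ 14·x^3 + 14·x^2 + 15·x + 12 in F_19[x]/(f).

Final answer: a · b ≡ 14·x^3 + 14·x^2 + 15·x + 12 (mod f(x))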